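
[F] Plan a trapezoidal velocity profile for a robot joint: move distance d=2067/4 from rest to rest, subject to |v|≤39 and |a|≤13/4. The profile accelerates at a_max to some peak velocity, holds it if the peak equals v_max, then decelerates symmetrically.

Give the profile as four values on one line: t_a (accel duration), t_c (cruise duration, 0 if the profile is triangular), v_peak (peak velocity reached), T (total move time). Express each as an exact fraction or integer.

t_a=12 t_c=5/4 v_peak=39 T=101/4

vₘ²/aₘ = 39²/(13/4) = 468
2067/4 ≥ 468 ⇒ cruise phase
t_a = 39/(13/4) = 12; v_peak = 39
d_cruise = 2067/4 − 468 = 195/4; t_c = (195/4)/39 = 5/4
T = 2·12 + 5/4 = 101/4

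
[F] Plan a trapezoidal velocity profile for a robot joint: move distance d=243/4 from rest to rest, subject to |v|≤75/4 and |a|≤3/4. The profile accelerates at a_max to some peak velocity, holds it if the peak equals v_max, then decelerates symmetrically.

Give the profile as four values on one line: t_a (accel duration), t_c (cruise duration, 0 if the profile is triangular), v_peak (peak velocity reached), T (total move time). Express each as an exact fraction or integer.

t_a=9 t_c=0 v_peak=27/4 T=18

v_max²/a_max = (75/4)²/(3/4) = 1875/4
243/4 < 1875/4 → triangular
v_peak = √(243/4·3/4) = √(729/16) = 27/4
t_a = (27/4)/(3/4) = 9; t_c = 0
T = 2·9 = 18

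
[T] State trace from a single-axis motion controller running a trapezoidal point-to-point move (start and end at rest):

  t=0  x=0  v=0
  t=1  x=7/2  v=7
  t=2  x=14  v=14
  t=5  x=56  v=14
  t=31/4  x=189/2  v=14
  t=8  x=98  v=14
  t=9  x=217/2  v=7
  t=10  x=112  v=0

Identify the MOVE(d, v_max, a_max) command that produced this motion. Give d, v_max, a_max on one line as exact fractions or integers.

final state: t=10, x=112, v=0 → d = 112
a_max = (7−0)/(1−0) = 7
max v = 14 over t∈[2,8] → v_max = 14
check: 14·(2+6) = 112 ✓

d=112 v_max=14 a_max=7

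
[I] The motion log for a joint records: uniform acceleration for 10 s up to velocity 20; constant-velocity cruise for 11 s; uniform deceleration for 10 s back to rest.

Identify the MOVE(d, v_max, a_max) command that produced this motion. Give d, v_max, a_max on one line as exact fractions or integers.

d=420 v_max=20 a_max=2

a_max = 20/10 = 2
d_a = ½·20·10 = 100; d_c = 20·11 = 220
d = 2·100 + 220 = 420
t_c = 11 > 0 → v_max = v_peak = 20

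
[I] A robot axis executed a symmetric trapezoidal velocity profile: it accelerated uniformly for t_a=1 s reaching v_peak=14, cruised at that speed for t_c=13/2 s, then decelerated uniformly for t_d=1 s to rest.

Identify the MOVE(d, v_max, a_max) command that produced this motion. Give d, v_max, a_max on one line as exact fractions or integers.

d=105 v_max=14 a_max=14

a_max = 14/1 = 14
d_a = ½·14·1 = 7; d_c = 14·13/2 = 91
d = 2·7 + 91 = 105
t_c = 13/2 > 0 → v_max = v_peak = 14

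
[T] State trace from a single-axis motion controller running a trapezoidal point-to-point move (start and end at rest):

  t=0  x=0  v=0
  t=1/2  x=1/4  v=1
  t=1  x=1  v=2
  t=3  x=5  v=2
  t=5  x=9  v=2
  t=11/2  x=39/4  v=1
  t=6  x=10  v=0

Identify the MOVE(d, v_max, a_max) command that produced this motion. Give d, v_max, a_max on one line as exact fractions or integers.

final state: t=6, x=10, v=0 → d = 10
a_max = (1−0)/(1/2−0) = 2
max v = 2 over t∈[1,5] → v_max = 2
check: 2·(1+4) = 10 ✓

d=10 v_max=2 a_max=2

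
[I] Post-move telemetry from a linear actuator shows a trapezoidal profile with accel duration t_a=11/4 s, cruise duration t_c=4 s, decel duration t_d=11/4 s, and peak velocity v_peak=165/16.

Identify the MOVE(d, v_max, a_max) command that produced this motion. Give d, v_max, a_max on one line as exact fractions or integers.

d=4455/64 v_max=165/16 a_max=15/4

a_max = (165/16)/(11/4) = 15/4
d_a = ½·165/16·11/4 = 1815/128; d_c = 165/16·4 = 165/4
d = 2·1815/128 + 165/4 = 4455/64
t_c = 4 > 0 so v_max = 165/16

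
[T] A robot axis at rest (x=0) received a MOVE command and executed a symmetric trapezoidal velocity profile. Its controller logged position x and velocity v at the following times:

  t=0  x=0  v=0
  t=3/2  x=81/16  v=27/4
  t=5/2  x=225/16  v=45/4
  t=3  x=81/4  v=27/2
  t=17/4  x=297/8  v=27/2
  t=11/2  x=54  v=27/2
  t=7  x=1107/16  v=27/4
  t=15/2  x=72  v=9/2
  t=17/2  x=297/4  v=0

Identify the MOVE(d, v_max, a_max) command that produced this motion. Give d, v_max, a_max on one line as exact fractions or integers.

d=297/4 v_max=27/2 a_max=9/2

final state: t=17/2, x=297/4, v=0 → d = 297/4
a_max = (27/4−0)/(3/2−0) = 9/2
max v = 27/2 over t∈[3,11/2] → v_max = 27/2
check: 27/2·(3+5/2) = 297/4 ✓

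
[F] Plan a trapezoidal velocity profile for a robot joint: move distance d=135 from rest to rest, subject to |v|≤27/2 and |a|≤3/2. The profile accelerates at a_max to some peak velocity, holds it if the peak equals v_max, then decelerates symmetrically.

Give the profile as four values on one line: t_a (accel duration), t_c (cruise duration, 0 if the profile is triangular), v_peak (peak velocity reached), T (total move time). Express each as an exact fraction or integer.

v_max²/a_max = (27/2)²/(3/2) = 243/2
135 ≥ 243/2 so v_max reached
t_a = (27/2)/(3/2) = 9; v_peak = 27/2
d_cruise = 135 − 243/2 = 27/2; t_c = (27/2)/(27/2) = 1
T = 2·9 + 1 = 19

t_a=9 t_c=1 v_peak=27/2 T=19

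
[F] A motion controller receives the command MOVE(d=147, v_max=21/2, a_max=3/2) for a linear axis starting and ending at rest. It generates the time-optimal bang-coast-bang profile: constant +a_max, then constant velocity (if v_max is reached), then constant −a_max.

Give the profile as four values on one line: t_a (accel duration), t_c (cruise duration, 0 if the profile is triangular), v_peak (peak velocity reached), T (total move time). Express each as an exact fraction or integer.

vₘ²/aₘ = (21/2)²/(3/2) = 147/2
147 ≥ 147/2 → trapezoidal
t_a = (21/2)/(3/2) = 7; v_peak = 21/2
d_cruise = 147 − 147/2 = 147/2; t_c = (147/2)/(21/2) = 7
T = 2·7 + 7 = 21

t_a=7 t_c=7 v_peak=21/2 T=21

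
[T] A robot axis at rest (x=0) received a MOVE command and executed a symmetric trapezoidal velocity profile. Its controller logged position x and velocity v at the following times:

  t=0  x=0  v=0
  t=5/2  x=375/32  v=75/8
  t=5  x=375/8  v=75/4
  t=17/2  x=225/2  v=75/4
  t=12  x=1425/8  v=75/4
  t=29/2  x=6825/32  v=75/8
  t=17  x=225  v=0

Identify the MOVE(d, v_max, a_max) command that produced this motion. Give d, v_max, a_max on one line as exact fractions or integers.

final state: t=17, x=225, v=0 → d = 225
a_max = (75/8−0)/(5/2−0) = 15/4
max v = 75/4 over t∈[5,12] → v_max = 75/4
check: 75/4·(5+7) = 225 ✓

d=225 v_max=75/4 a_max=15/4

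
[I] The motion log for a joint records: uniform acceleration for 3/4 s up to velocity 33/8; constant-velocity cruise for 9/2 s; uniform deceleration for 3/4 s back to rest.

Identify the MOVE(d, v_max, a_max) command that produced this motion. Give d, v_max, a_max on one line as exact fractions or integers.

d=693/32 v_max=33/8 a_max=11/2

a_max = (33/8)/(3/4) = 11/2
d_a = ½·33/8·3/4 = 99/64; d_c = 33/8·9/2 = 297/16
d = 2·99/64 + 297/16 = 693/32
t_c = 9/2 > 0 so v_max = 33/8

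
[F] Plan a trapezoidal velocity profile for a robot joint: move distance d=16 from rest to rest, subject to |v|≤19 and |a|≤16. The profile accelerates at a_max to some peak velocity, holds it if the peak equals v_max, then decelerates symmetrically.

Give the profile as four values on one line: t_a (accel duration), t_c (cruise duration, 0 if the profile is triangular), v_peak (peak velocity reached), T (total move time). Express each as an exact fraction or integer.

t_a=1 t_c=0 v_peak=16 T=2

vₘ²/aₘ = 19²/16 = 361/16
16 < 361/16 ⇒ no cruise
v_peak = √(16·16) = √256 = 16
t_a = 16/16 = 1; t_c = 0
T = 2·1 = 2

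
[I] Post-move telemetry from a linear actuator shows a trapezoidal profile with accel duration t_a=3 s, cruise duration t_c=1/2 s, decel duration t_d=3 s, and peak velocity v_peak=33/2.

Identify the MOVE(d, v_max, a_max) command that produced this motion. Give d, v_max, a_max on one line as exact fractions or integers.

a_max = (33/2)/3 = 11/2
d_a = ½·33/2·3 = 99/4; d_c = 33/2·1/2 = 33/4
d = 2·99/4 + 33/4 = 231/4
t_c = 1/2 > 0 ⇒ limit active, v_max = 33/2

d=231/4 v_max=33/2 a_max=11/2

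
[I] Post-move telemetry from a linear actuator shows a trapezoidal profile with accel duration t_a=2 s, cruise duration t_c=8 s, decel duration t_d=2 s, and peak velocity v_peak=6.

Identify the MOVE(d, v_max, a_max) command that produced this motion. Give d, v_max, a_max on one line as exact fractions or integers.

a_max = 6/2 = 3
d_a = ½·6·2 = 6; d_c = 6·8 = 48
d = 2·6 + 48 = 60
t_c = 8 > 0 → v_max = v_peak = 6

d=60 v_max=6 a_max=3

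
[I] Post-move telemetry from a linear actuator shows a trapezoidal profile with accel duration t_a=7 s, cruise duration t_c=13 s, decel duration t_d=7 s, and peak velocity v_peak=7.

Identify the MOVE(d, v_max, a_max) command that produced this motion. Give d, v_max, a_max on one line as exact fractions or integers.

d=140 v_max=7 a_max=1

a_max = 7/7 = 1
d_a = ½·7·7 = 49/2; d_c = 7·13 = 91
d = 2·49/2 + 91 = 140
t_c = 13 > 0 → v_max = v_peak = 7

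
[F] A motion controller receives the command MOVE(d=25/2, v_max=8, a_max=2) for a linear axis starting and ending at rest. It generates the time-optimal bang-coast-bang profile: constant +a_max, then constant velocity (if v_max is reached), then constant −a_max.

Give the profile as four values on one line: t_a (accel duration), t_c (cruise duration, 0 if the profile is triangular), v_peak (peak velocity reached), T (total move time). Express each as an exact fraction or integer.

t_a=5/2 t_c=0 v_peak=5 T=5

v_max²/a_max = 8²/2 = 32
25/2 < 32 → triangular
v_peak = √(25/2·2) = √25 = 5
t_a = 5/2; t_c = 0
T = 2·5/2 = 5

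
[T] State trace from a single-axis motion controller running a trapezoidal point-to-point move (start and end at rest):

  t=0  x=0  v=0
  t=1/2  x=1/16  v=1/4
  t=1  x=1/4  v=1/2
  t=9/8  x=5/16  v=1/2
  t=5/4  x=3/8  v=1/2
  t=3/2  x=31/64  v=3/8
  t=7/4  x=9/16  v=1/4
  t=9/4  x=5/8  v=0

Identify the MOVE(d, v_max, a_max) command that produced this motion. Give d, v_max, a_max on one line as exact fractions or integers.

d=5/8 v_max=1/2 a_max=1/2

final state: t=9/4, x=5/8, v=0 → d = 5/8
a_max = (1/4−0)/(1/2−0) = 1/2
max v = 1/2 over t∈[1,5/4] → v_max = 1/2
check: 1/2·(1+1/4) = 5/8 ✓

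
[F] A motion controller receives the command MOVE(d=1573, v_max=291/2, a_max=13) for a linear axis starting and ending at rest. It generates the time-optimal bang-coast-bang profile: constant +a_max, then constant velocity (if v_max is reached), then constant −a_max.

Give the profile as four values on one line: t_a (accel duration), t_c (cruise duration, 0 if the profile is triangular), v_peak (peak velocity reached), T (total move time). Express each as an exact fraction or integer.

t_a=11 t_c=0 v_peak=143 T=22

vₘ²/aₘ = (291/2)²/13 = 84681/52
1573 < 84681/52 → triangular
v_peak = √(1573·13) = √20449 = 143
t_a = 143/13 = 11; t_c = 0
T = 2·11 = 22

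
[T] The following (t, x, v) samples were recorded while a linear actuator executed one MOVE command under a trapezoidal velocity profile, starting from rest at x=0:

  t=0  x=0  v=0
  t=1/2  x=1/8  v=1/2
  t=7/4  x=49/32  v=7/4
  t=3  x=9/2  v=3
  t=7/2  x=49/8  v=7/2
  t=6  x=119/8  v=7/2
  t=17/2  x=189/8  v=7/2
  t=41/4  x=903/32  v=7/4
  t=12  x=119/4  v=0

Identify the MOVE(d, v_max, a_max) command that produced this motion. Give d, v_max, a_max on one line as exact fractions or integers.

final state: t=12, x=119/4, v=0 → d = 119/4
a_max = (1/2−0)/(1/2−0) = 1
max v = 7/2 over t∈[7/2,17/2] → v_max = 7/2
check: 7/2·(7/2+5) = 119/4 ✓

d=119/4 v_max=7/2 a_max=1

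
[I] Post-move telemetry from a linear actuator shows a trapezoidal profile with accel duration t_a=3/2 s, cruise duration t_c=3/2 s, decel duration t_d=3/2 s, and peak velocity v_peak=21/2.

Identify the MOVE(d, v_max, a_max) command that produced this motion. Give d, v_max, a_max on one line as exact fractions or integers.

d=63/2 v_max=21/2 a_max=7

a_max = (21/2)/(3/2) = 7
d_a = ½·21/2·3/2 = 63/8; d_c = 21/2·3/2 = 63/4
d = 2·63/8 + 63/4 = 63/2
t_c = 3/2 > 0 so v_max = 21/2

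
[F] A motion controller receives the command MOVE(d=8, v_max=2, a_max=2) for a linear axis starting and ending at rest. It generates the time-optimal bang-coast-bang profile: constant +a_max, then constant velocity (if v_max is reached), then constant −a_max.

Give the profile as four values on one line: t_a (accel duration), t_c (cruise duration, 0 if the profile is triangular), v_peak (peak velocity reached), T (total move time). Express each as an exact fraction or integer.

v_max²/a_max = 2²/2 = 2
8 ≥ 2 ⇒ cruise phase
t_a = 2/2 = 1; v_peak = 2
d_cruise = 8 − 2 = 6; t_c = 6/2 = 3
T = 2·1 + 3 = 5

t_a=1 t_c=3 v_peak=2 T=5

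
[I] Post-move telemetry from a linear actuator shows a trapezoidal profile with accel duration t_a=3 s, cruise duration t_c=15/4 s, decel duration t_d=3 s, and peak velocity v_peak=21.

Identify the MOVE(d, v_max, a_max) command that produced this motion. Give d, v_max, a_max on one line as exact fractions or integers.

a_max = 21/3 = 7
d_a = ½·21·3 = 63/2; d_c = 21·15/4 = 315/4
d = 2·63/2 + 315/4 = 567/4
t_c = 15/4 > 0 → v_max = v_peak = 21

d=567/4 v_max=21 a_max=7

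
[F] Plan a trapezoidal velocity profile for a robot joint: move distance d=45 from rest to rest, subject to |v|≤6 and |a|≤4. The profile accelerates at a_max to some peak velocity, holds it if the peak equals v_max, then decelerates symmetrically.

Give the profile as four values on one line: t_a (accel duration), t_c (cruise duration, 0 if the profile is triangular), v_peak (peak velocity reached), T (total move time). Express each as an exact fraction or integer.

v_max²/a_max = 6²/4 = 9
45 ≥ 9 → trapezoidal
t_a = 6/4 = 3/2; v_peak = 6
d_cruise = 45 − 9 = 36; t_c = 36/6 = 6
T = 2·3/2 + 6 = 9

t_a=3/2 t_c=6 v_peak=6 T=9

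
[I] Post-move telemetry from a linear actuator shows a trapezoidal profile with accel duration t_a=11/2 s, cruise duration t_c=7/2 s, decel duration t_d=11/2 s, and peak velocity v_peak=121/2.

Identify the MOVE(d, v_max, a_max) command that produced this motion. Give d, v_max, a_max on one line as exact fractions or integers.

a_max = (121/2)/(11/2) = 11
d_a = ½·121/2·11/2 = 1331/8; d_c = 121/2·7/2 = 847/4
d = 2·1331/8 + 847/4 = 1089/2
t_c = 7/2 > 0 so v_max = 121/2

d=1089/2 v_max=121/2 a_max=11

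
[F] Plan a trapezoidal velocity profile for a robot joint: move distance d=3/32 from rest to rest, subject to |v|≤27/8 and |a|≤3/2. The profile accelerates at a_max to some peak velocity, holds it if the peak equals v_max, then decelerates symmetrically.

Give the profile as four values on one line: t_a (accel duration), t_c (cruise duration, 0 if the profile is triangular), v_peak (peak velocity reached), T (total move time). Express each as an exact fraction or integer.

v_max²/a_max = (27/8)²/(3/2) = 243/32
3/32 < 243/32 so t_c = 0
v_peak = √(3/32·3/2) = √(9/64) = 3/8
t_a = (3/8)/(3/2) = 1/4; t_c = 0
T = 2·1/4 = 1/2

t_a=1/4 t_c=0 v_peak=3/8 T=1/2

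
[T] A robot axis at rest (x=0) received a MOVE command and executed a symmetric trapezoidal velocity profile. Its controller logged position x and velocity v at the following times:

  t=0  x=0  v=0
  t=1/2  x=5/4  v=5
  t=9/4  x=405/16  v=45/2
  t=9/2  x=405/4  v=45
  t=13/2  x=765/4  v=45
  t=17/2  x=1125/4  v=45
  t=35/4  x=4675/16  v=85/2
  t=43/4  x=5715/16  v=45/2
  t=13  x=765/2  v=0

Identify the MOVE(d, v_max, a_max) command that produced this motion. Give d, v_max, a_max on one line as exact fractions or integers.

d=765/2 v_max=45 a_max=10

final state: t=13, x=765/2, v=0 → d = 765/2
a_max = (5−0)/(1/2−0) = 10
max v = 45 over t∈[9/2,17/2] → v_max = 45
check: 45·(9/2+4) = 765/2 ✓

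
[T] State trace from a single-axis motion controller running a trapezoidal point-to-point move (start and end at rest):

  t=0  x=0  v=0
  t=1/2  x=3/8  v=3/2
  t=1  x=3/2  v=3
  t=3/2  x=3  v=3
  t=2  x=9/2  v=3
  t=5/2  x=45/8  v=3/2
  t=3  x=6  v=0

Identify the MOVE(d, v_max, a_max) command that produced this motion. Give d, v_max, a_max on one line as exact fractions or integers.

d=6 v_max=3 a_max=3

final state: t=3, x=6, v=0 → d = 6
a_max = (3/2−0)/(1/2−0) = 3
max v = 3 over t∈[1,2] → v_max = 3
check: 3·(1+1) = 6 ✓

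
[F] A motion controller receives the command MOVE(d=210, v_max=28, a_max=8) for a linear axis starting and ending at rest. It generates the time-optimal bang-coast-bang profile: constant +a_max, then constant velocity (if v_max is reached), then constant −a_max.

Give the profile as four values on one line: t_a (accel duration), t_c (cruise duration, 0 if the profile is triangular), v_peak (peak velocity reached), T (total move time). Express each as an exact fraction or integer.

(v_max)²/a_max = 28²/8 = 98
210 ≥ 98 ⇒ cruise phase
t_a = 28/8 = 7/2; v_peak = 28
d_cruise = 210 − 98 = 112; t_c = 112/28 = 4
T = 2·7/2 + 4 = 11

t_a=7/2 t_c=4 v_peak=28 T=11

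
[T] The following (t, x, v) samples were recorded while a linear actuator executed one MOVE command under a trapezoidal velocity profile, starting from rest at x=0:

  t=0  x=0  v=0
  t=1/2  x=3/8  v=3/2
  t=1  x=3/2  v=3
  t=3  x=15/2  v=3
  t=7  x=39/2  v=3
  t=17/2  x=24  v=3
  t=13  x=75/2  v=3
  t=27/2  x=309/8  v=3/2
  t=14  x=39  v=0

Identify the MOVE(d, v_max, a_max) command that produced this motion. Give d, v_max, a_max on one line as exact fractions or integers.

final state: t=14, x=39, v=0 → d = 39
a_max = (3/2−0)/(1/2−0) = 3
max v = 3 over t∈[1,13] → v_max = 3
check: 3·(1+12) = 39 ✓

d=39 v_max=3 a_max=3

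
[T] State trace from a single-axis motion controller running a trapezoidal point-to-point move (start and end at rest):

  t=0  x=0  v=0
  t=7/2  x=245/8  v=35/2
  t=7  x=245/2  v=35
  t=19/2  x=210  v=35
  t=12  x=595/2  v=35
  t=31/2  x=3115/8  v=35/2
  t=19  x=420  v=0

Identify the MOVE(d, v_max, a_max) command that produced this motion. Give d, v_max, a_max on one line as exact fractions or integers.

final state: t=19, x=420, v=0 → d = 420
a_max = (35/2−0)/(7/2−0) = 5
max v = 35 over t∈[7,12] → v_max = 35
check: 35·(7+5) = 420 ✓

d=420 v_max=35 a_max=5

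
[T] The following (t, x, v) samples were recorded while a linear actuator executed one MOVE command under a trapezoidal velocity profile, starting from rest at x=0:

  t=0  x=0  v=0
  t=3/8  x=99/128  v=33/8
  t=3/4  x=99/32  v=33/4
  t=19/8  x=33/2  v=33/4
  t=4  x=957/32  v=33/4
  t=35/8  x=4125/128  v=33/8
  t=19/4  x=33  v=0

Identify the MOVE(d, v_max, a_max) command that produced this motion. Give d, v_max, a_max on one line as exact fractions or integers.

d=33 v_max=33/4 a_max=11

final state: t=19/4, x=33, v=0 → d = 33
a_max = (33/8−0)/(3/8−0) = 11
max v = 33/4 over t∈[3/4,4] → v_max = 33/4
check: 33/4·(3/4+13/4) = 33 ✓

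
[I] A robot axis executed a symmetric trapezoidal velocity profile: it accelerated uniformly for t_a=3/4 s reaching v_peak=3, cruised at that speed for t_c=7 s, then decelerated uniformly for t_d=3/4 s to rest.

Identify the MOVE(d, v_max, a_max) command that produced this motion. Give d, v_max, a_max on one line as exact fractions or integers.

a_max = 3/(3/4) = 4
d_a = ½·3·3/4 = 9/8; d_c = 3·7 = 21
d = 2·9/8 + 21 = 93/4
t_c = 7 > 0 ⇒ limit active, v_max = 3

d=93/4 v_max=3 a_max=4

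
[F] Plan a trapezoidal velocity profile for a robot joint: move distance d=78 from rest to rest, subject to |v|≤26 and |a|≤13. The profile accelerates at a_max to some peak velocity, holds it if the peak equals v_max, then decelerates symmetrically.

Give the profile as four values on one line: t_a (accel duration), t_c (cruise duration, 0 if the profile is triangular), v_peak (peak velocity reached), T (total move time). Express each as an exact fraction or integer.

v_max²/a_max = 26²/13 = 52
78 ≥ 52 ⇒ cruise phase
t_a = 26/13 = 2; v_peak = 26
d_cruise = 78 − 52 = 26; t_c = 26/26 = 1
T = 2·2 + 1 = 5

t_a=2 t_c=1 v_peak=26 T=5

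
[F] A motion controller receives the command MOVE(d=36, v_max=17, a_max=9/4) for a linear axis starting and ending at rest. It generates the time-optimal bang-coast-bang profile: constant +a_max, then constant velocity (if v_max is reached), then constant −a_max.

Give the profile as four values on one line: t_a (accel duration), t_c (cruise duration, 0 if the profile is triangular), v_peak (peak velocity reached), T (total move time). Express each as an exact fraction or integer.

t_a=4 t_c=0 v_peak=9 T=8

(v_max)²/a_max = 17²/(9/4) = 1156/9
36 < 1156/9 ⇒ no cruise
v_peak = √(36·9/4) = √81 = 9
t_a = 9/(9/4) = 4; t_c = 0
T = 2·4 = 8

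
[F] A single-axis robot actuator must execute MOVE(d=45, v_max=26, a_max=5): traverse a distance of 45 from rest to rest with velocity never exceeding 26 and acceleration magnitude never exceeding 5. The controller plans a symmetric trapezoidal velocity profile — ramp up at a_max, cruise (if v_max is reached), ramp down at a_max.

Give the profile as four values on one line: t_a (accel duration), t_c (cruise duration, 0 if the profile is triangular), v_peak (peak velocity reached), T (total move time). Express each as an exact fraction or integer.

(v_max)²/a_max = 26²/5 = 676/5
45 < 676/5 so t_c = 0
v_peak = √(45·5) = √225 = 15
t_a = 15/5 = 3; t_c = 0
T = 2·3 = 6

t_a=3 t_c=0 v_peak=15 T=6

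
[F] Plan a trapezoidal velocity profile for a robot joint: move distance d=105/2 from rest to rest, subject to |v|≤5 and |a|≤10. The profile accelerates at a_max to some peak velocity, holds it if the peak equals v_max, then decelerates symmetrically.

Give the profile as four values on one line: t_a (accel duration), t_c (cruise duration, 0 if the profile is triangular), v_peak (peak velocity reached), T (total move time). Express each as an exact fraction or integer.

t_a=1/2 t_c=10 v_peak=5 T=11

vₘ²/aₘ = 5²/10 = 5/2
105/2 ≥ 5/2 so v_max reached
t_a = 5/10 = 1/2; v_peak = 5
d_cruise = 105/2 − 5/2 = 50; t_c = 50/5 = 10
T = 2·1/2 + 10 = 11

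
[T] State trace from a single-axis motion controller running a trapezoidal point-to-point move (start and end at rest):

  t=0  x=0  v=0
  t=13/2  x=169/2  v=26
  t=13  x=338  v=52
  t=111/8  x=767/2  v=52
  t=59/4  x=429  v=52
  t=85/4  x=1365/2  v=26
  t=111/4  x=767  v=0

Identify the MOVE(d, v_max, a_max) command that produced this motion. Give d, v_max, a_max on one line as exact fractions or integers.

final state: t=111/4, x=767, v=0 → d = 767
a_max = (26−0)/(13/2−0) = 4
max v = 52 over t∈[13,59/4] → v_max = 52
check: 52·(13+7/4) = 767 ✓

d=767 v_max=52 a_max=4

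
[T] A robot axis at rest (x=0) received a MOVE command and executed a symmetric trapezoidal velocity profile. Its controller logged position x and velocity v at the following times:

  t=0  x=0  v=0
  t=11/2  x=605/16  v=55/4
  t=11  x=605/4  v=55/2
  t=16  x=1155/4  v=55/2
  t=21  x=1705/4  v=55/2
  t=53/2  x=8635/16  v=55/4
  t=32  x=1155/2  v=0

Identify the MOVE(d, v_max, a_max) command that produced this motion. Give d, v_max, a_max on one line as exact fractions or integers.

final state: t=32, x=1155/2, v=0 → d = 1155/2
a_max = (55/4−0)/(11/2−0) = 5/2
max v = 55/2 over t∈[11,21] → v_max = 55/2
check: 55/2·(11+10) = 1155/2 ✓

d=1155/2 v_max=55/2 a_max=5/2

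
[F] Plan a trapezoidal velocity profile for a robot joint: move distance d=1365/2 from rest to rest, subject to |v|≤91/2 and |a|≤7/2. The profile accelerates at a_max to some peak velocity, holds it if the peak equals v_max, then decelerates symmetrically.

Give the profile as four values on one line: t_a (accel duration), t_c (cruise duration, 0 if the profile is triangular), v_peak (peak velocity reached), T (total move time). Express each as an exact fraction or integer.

(v_max)²/a_max = (91/2)²/(7/2) = 1183/2
1365/2 ≥ 1183/2 → trapezoidal
t_a = (91/2)/(7/2) = 13; v_peak = 91/2
d_cruise = 1365/2 − 1183/2 = 91; t_c = 91/(91/2) = 2
T = 2·13 + 2 = 28

t_a=13 t_c=2 v_peak=91/2 T=28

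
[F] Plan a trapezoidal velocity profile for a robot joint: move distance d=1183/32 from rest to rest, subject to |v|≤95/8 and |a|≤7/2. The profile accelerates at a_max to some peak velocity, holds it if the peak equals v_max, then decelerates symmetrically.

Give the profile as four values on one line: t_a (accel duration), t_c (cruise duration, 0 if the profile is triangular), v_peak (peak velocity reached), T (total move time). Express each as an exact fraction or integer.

t_a=13/4 t_c=0 v_peak=91/8 T=13/2

vₘ²/aₘ = (95/8)²/(7/2) = 9025/224
1183/32 < 9025/224 so t_c = 0
v_peak = √(1183/32·7/2) = √(8281/64) = 91/8
t_a = (91/8)/(7/2) = 13/4; t_c = 0
T = 2·13/4 = 13/2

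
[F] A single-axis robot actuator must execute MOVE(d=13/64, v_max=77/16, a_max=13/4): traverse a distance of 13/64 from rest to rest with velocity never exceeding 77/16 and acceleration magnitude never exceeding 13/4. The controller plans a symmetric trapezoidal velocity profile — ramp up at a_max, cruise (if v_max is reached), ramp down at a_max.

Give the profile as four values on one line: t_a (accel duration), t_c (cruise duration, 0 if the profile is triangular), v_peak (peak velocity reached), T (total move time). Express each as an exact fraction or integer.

t_a=1/4 t_c=0 v_peak=13/16 T=1/2

vₘ²/aₘ = (77/16)²/(13/4) = 5929/832
13/64 < 5929/832 → triangular
v_peak = √(13/64·13/4) = √(169/256) = 13/16
t_a = (13/16)/(13/4) = 1/4; t_c = 0
T = 2·1/4 = 1/2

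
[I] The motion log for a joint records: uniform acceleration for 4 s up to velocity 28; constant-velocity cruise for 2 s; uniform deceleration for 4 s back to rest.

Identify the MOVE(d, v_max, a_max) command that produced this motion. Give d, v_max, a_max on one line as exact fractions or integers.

a_max = 28/4 = 7
d_a = ½·28·4 = 56; d_c = 28·2 = 56
d = 2·56 + 56 = 168
t_c = 2 > 0 → v_max = v_peak = 28

d=168 v_max=28 a_max=7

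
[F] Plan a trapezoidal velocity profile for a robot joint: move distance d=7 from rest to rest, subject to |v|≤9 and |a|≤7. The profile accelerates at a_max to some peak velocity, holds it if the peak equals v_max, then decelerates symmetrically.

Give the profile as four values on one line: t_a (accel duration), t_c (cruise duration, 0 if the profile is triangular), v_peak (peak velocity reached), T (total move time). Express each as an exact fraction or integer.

(v_max)²/a_max = 9²/7 = 81/7
7 < 81/7 ⇒ no cruise
v_peak = √(7·7) = √49 = 7
t_a = 7/7 = 1; t_c = 0
T = 2·1 = 2

t_a=1 t_c=0 v_peak=7 T=2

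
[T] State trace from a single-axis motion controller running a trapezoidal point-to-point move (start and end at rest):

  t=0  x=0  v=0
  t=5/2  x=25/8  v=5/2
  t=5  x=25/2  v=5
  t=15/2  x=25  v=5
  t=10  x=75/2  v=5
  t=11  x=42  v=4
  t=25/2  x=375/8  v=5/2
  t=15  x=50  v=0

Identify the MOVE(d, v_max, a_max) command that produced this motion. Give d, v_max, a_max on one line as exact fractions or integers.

d=50 v_max=5 a_max=1

final state: t=15, x=50, v=0 → d = 50
a_max = (5/2−0)/(5/2−0) = 1
max v = 5 over t∈[5,10] → v_max = 5
check: 5·(5+5) = 50 ✓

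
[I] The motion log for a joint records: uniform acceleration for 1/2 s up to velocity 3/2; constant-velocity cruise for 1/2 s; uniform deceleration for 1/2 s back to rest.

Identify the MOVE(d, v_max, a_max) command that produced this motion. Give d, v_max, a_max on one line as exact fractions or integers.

d=3/2 v_max=3/2 a_max=3

a_max = (3/2)/(1/2) = 3
d_a = ½·3/2·1/2 = 3/8; d_c = 3/2·1/2 = 3/4
d = 2·3/8 + 3/4 = 3/2
t_c = 1/2 > 0 so v_max = 3/2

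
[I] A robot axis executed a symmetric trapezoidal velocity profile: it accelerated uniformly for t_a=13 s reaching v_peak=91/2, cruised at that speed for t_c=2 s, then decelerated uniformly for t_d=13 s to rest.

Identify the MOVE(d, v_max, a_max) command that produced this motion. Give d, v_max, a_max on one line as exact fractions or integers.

d=1365/2 v_max=91/2 a_max=7/2

a_max = (91/2)/13 = 7/2
d_a = ½·91/2·13 = 1183/4; d_c = 91/2·2 = 91
d = 2·1183/4 + 91 = 1365/2
t_c = 2 > 0 ⇒ limit active, v_max = 91/2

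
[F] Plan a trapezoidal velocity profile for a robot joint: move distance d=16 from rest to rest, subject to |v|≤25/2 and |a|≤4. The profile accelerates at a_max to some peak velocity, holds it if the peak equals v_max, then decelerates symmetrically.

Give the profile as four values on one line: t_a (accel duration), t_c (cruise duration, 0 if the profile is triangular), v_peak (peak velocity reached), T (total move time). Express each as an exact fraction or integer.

v_max²/a_max = (25/2)²/4 = 625/16
16 < 625/16 so t_c = 0
v_peak = √(16·4) = √64 = 8
t_a = 8/4 = 2; t_c = 0
T = 2·2 = 4

t_a=2 t_c=0 v_peak=8 T=4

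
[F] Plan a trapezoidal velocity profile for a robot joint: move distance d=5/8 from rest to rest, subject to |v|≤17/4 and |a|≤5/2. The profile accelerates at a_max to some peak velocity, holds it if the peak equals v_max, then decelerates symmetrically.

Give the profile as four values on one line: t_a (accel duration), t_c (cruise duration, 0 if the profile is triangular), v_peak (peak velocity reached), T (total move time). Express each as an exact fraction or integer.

t_a=1/2 t_c=0 v_peak=5/4 T=1

v_max²/a_max = (17/4)²/(5/2) = 289/40
5/8 < 289/40 so t_c = 0
v_peak = √(5/8·5/2) = √(25/16) = 5/4
t_a = (5/4)/(5/2) = 1/2; t_c = 0
T = 2·1/2 = 1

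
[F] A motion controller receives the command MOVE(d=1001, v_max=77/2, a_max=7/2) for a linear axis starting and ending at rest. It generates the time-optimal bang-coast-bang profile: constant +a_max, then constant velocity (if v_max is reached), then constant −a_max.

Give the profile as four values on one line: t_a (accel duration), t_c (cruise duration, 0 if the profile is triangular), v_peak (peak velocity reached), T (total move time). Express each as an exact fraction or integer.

t_a=11 t_c=15 v_peak=77/2 T=37

(v_max)²/a_max = (77/2)²/(7/2) = 847/2
1001 ≥ 847/2 ⇒ cruise phase
t_a = (77/2)/(7/2) = 11; v_peak = 77/2
d_cruise = 1001 − 847/2 = 1155/2; t_c = (1155/2)/(77/2) = 15
T = 2·11 + 15 = 37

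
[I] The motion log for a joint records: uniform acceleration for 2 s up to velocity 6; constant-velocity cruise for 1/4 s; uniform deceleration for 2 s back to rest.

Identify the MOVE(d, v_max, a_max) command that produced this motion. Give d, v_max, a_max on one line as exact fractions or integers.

a_max = 6/2 = 3
d_a = ½·6·2 = 6; d_c = 6·1/4 = 3/2
d = 2·6 + 3/2 = 27/2
t_c = 1/4 > 0 so v_max = 6

d=27/2 v_max=6 a_max=3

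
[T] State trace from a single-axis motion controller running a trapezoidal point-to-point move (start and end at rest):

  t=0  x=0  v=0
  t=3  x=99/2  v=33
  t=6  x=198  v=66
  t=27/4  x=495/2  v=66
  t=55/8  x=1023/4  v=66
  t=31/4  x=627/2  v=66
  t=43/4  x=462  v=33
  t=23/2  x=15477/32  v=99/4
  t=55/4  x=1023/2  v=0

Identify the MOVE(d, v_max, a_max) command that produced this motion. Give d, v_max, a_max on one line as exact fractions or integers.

d=1023/2 v_max=66 a_max=11

final state: t=55/4, x=1023/2, v=0 → d = 1023/2
a_max = (33−0)/(3−0) = 11
max v = 66 over t∈[6,31/4] → v_max = 66
check: 66·(6+7/4) = 1023/2 ✓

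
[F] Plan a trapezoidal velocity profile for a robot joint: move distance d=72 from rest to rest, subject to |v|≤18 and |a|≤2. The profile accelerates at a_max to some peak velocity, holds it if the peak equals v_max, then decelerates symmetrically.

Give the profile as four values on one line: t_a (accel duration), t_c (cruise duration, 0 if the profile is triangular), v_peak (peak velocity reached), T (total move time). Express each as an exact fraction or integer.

(v_max)²/a_max = 18²/2 = 162
72 < 162 so t_c = 0
v_peak = √(72·2) = √144 = 12
t_a = 12/2 = 6; t_c = 0
T = 2·6 = 12

t_a=6 t_c=0 v_peak=12 T=12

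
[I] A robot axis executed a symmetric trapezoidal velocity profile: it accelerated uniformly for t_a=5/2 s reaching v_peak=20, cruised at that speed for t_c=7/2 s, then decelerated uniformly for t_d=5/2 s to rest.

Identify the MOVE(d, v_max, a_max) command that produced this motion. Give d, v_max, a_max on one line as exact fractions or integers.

a_max = 20/(5/2) = 8
d_a = ½·20·5/2 = 25; d_c = 20·7/2 = 70
d = 2·25 + 70 = 120
t_c = 7/2 > 0 so v_max = 20

d=120 v_max=20 a_max=8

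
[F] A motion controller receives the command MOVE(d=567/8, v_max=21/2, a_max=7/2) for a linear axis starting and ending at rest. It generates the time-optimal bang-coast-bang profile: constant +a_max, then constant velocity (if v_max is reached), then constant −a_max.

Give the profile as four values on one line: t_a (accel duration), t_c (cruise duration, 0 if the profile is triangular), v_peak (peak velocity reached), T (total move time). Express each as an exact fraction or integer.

t_a=3 t_c=15/4 v_peak=21/2 T=39/4

vₘ²/aₘ = (21/2)²/(7/2) = 63/2
567/8 ≥ 63/2 so v_max reached
t_a = (21/2)/(7/2) = 3; v_peak = 21/2
d_cruise = 567/8 − 63/2 = 315/8; t_c = (315/8)/(21/2) = 15/4
T = 2·3 + 15/4 = 39/4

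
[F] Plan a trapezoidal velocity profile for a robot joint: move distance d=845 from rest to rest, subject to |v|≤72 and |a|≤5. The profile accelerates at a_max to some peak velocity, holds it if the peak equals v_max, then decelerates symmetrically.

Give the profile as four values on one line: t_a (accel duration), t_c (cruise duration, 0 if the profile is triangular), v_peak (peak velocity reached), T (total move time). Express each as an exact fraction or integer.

vₘ²/aₘ = 72²/5 = 5184/5
845 < 5184/5 → triangular
v_peak = √(845·5) = √4225 = 65
t_a = 65/5 = 13; t_c = 0
T = 2·13 = 26

t_a=13 t_c=0 v_peak=65 T=26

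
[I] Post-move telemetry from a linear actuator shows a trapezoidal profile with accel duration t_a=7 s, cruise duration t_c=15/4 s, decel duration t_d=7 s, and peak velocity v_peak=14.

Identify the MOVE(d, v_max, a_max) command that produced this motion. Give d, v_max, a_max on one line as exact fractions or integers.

a_max = 14/7 = 2
d_a = ½·14·7 = 49; d_c = 14·15/4 = 105/2
d = 2·49 + 105/2 = 301/2
t_c = 15/4 > 0 so v_max = 14

d=301/2 v_max=14 a_max=2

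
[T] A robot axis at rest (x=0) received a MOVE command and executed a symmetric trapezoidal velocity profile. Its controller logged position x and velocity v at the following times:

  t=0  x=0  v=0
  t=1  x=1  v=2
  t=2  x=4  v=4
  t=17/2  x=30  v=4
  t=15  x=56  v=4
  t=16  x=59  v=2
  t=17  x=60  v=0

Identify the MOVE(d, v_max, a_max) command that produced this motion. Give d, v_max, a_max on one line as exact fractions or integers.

final state: t=17, x=60, v=0 → d = 60
a_max = (2−0)/(1−0) = 2
max v = 4 over t∈[2,15] → v_max = 4
check: 4·(2+13) = 60 ✓

d=60 v_max=4 a_max=2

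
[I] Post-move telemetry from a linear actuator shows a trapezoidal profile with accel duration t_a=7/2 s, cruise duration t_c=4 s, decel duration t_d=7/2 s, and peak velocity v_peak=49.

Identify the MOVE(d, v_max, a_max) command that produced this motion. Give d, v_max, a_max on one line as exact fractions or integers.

d=735/2 v_max=49 a_max=14

a_max = 49/(7/2) = 14
d_a = ½·49·7/2 = 343/4; d_c = 49·4 = 196
d = 2·343/4 + 196 = 735/2
t_c = 4 > 0 → v_max = v_peak = 49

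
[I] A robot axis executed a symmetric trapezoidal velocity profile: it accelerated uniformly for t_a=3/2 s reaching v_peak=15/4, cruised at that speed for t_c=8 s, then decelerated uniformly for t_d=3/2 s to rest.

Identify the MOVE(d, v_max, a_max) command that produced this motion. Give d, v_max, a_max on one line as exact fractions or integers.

a_max = (15/4)/(3/2) = 5/2
d_a = ½·15/4·3/2 = 45/16; d_c = 15/4·8 = 30
d = 2·45/16 + 30 = 285/8
t_c = 8 > 0 so v_max = 15/4

d=285/8 v_max=15/4 a_max=5/2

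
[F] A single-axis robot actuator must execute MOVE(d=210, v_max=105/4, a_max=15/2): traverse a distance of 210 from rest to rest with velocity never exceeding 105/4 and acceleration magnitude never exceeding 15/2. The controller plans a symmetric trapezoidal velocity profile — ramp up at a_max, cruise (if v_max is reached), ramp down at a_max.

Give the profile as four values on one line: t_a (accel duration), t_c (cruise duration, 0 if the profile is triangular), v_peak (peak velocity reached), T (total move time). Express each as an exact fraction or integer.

t_a=7/2 t_c=9/2 v_peak=105/4 T=23/2

vₘ²/aₘ = (105/4)²/(15/2) = 735/8
210 ≥ 735/8 so v_max reached
t_a = (105/4)/(15/2) = 7/2; v_peak = 105/4
d_cruise = 210 − 735/8 = 945/8; t_c = (945/8)/(105/4) = 9/2
T = 2·7/2 + 9/2 = 23/2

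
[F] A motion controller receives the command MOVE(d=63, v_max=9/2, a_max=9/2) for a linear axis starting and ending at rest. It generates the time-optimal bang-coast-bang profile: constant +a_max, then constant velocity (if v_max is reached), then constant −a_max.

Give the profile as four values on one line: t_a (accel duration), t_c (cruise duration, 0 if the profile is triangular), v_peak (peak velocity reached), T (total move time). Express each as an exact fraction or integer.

t_a=1 t_c=13 v_peak=9/2 T=15

(v_max)²/a_max = (9/2)²/(9/2) = 9/2
63 ≥ 9/2 so v_max reached
t_a = (9/2)/(9/2) = 1; v_peak = 9/2
d_cruise = 63 − 9/2 = 117/2; t_c = (117/2)/(9/2) = 13
T = 2·1 + 13 = 15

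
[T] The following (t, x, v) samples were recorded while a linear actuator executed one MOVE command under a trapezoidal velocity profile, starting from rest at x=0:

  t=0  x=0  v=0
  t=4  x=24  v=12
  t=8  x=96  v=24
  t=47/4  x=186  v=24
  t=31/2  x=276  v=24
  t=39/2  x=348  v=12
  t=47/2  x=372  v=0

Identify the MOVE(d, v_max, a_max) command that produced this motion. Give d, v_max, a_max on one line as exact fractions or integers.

d=372 v_max=24 a_max=3

final state: t=47/2, x=372, v=0 → d = 372
a_max = (12−0)/(4−0) = 3
max v = 24 over t∈[8,31/2] → v_max = 24
check: 24·(8+15/2) = 372 ✓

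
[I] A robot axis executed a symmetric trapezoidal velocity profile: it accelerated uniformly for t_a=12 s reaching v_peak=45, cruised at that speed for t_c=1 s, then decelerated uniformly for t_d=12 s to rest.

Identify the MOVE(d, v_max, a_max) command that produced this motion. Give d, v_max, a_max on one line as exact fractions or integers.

d=585 v_max=45 a_max=15/4

a_max = 45/12 = 15/4
d_a = ½·45·12 = 270; d_c = 45·1 = 45
d = 2·270 + 45 = 585
t_c = 1 > 0 ⇒ limit active, v_max = 45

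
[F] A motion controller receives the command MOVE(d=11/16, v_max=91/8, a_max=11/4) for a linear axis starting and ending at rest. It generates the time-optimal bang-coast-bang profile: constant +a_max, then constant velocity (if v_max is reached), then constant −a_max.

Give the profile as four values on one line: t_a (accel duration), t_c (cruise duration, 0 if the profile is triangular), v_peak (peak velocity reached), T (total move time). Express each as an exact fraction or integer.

t_a=1/2 t_c=0 v_peak=11/8 T=1

v_max²/a_max = (91/8)²/(11/4) = 8281/176
11/16 < 8281/176 ⇒ no cruise
v_peak = √(11/16·11/4) = √(121/64) = 11/8
t_a = (11/8)/(11/4) = 1/2; t_c = 0
T = 2·1/2 = 1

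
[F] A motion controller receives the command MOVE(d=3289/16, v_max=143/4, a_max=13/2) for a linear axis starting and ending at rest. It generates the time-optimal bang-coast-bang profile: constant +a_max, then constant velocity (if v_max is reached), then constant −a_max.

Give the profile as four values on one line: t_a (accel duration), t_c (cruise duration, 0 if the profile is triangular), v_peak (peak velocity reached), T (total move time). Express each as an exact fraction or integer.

t_a=11/2 t_c=1/4 v_peak=143/4 T=45/4

vₘ²/aₘ = (143/4)²/(13/2) = 1573/8
3289/16 ≥ 1573/8 → trapezoidal
t_a = (143/4)/(13/2) = 11/2; v_peak = 143/4
d_cruise = 3289/16 − 1573/8 = 143/16; t_c = (143/16)/(143/4) = 1/4
T = 2·11/2 + 1/4 = 45/4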